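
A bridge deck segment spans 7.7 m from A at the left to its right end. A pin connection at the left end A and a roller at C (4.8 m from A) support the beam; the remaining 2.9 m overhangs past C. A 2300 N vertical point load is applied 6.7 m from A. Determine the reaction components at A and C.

A_x = 0, A_y = -910.4 N, C_y = 3210 N

ΣM about A: C_y·4.8 − 2300·6.7 = 0 → C_y = 15410/4.8 = 3210.42 ≈ 3210 N.
ΣF_y = 0: A_y + 3210.42 − 2300 = 0 → A_y = -910.4 N.
ΣF_x = 0: no horizontal applied forces, so A_x = 0.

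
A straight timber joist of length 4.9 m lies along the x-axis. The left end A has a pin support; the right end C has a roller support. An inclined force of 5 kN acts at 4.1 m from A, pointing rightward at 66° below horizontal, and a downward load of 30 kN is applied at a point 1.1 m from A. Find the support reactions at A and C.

A_x = -2.034 kN, A_y = 24.01 kN, C_y = 10.56 kN

ΣM about A: C_y·4.9 − 5·sin66°·4.1 − 30·1.1 = 0 → C_y = 51.7277/4.9 = 10.5567 ≈ 10.56 kN.
ΣF_y = 0: A_y + 10.5567 − 5·sin66° − 30 = 0 → A_y = 24.01 kN.
ΣF_x = 0: A_x + 5·cos66° = 0 → A_x = -2.034 kN.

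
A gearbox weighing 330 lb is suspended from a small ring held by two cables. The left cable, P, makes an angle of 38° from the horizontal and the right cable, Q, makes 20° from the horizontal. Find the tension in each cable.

ΣF_x = 0: −T_P·cos38° + T_Q·cos20° = 0 → T_Q = 0.838584·T_P.
ΣF_y = 0: T_P·sin38° + T_Q·sin20° = 330.
Substitute: T_P·(0.615661 + 0.838584·0.34202) = 330 → T_P = 365.662 ≈ 365.7 lb.
Then T_Q = 0.838584 × 365.662 = 306.6 lb.

T_P = 365.7 lb, T_Q = 306.6 lb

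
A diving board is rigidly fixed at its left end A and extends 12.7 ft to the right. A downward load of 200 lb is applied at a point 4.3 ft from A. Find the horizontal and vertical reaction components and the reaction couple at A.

ΣF_x = 0: A_x = 0.
ΣF_y = 0: A_y − 200 = 0 → A_y = 200.0 lb.
ΣM about A: M_A − 200·4.3 = 0 → M_A = 860.0 lb·ft.

A_x = 0, A_y = 200.0 lb, M_A = 860.0 lb·ft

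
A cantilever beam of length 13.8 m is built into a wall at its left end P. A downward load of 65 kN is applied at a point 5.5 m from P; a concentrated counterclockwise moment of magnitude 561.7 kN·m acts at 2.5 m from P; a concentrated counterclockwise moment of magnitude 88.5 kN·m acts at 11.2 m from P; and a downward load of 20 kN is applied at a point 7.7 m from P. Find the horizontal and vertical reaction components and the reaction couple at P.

ΣF_x = 0: P_x = 0.
ΣF_y = 0: P_y − 65 − 20 = 0 → P_y = 85.00 kN.
ΣM about P: M_P − 65·5.5 + 561.7 + 88.5 − 20·7.7 = 0 → M_P = -138.7 kN·m.

P_x = 0, P_y = 85.00 kN, M_P = -138.7 kN·m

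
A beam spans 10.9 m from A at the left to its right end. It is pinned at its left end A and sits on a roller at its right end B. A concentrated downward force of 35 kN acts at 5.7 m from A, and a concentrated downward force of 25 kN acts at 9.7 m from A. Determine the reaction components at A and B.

A_x = 0, A_y = 19.45 kN, B_y = 40.55 kN

Moments about A: B_y·10.9 − 35·5.7 − 25·9.7 = 0 → B_y = 442/10.9 = 40.5505 ≈ 40.55 kN.
ΣF_y = 0: A_y + 40.5505 − 35 − 25 = 0 → A_y = 19.45 kN.
ΣF_x = 0: no horizontal applied forces, so A_x = 0.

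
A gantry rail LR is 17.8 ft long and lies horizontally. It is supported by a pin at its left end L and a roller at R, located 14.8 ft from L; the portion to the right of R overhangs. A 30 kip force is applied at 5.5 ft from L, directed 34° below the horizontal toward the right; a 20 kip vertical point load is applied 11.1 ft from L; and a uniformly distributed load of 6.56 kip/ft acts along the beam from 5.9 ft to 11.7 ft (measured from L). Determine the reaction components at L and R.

L_x = -24.87 kip, L_y = 30.97 kip, R_y = 43.86 kip

Resultant of the distributed load: 6.56 × 5.8 = 38.048 kip at 8.8 ft from L.
Moments about L: R_y·14.8 − 30·sin34°·5.5 − 20·11.1 − (6.56·5.8)·8.8 = 0 → R_y = 649.089/14.8 = 43.8574 ≈ 43.86 kip.
ΣF_y = 0: L_y + 43.8574 − 30·sin34° − 20 − 6.56·5.8 = 0 → L_y = 30.97 kip.
ΣF_x = 0: L_x + 30·cos34° = 0 → L_x = -24.87 kip.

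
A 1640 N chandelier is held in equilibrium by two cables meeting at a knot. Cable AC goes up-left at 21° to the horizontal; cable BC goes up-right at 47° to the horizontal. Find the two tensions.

T_AC = 1206 N, T_BC = 1651 N

ΣF_x = 0: −T_AC·cos21° + T_BC·cos47° = 0 → T_BC = 1.36889·T_AC.
ΣF_y = 0: T_AC·sin21° + T_BC·sin47° = 1640.
Substitute: T_AC·(0.358368 + 1.36889·0.731354) = 1640 → T_AC = 1206.32 ≈ 1206 N.
Then T_BC = 1.36889 × 1206.32 = 1651 N.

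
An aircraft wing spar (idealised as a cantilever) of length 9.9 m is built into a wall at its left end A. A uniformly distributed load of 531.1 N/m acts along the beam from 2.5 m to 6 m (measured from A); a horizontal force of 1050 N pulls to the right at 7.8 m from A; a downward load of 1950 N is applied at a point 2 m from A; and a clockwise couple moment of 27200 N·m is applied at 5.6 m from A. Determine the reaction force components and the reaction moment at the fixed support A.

Resultant of the distributed load: 531.1 × 3.5 = 1858.85 N at 4.25 m from A.
ΣF_x = 0: A_x + 1050 = 0 → A_x = -1050 N.
ΣF_y = 0: A_y − 531.1·3.5 − 1950 = 0 → A_y = 3809 N.
ΣM about A: M_A − (531.1·3.5)·4.25 − 1950·2 − 27200 = 0 → M_A = 39000 N·m.

A_x = -1050 N, A_y = 3809 N, M_A = 39000 N·m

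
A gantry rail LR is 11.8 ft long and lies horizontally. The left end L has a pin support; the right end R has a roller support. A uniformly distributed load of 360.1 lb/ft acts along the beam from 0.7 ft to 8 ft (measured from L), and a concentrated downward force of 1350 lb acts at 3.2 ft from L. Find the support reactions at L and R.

L_x = 0, L_y = 2644 lb, R_y = 1335 lb

Resultant of the distributed load: 360.1 × 7.3 = 2628.73 lb at 4.35 ft from L.
Moments about L: R_y·11.8 − (360.1·7.3)·4.35 − 1350·3.2 = 0 → R_y = 15754.9755/11.8 = 1335.17 ≈ 1335 lb.
ΣF_y = 0: L_y + 1335.17 − 360.1·7.3 − 1350 = 0 → L_y = 2644 lb.
ΣF_x = 0: no horizontal applied forces, so L_x = 0.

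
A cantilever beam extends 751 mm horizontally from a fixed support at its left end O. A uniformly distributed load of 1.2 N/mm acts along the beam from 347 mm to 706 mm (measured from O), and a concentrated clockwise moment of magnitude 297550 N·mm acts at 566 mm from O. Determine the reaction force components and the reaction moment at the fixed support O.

Resultant of the distributed load: 1.2 × 359 = 430.8 N at 526.5 mm from O.
ΣF_x = 0: O_x = 0.
ΣF_y = 0: O_y − 1.2·359 = 0 → O_y = 430.8 N.
ΣM about O: M_O − (1.2·359)·526.5 − 297550 = 0 → M_O = 524400 N·mm.

O_x = 0, O_y = 430.8 N, M_O = 524400 N·mm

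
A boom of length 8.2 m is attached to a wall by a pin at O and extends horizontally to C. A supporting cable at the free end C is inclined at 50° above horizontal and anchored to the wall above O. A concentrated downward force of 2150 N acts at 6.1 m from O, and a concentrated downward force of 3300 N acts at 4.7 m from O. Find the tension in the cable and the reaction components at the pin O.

ΣM about O: T·sin50°·8.2 − 2150·6.1 − 3300·4.7 = 0 → T = 28625/(8.2·0.766044) = 4556.99 ≈ 4557 N.
ΣF_x = 0: O_x − T·cos50° = 0 → O_x = 4556.99 × 0.642788 = 2929 N.
ΣF_y = 0: O_y + T·sin50° − 2150 − 3300 = 0 → O_y = 5450 − 4556.99 × 0.766044 = 1959 N.

T = 4557 N, O_x = 2929 N, O_y = 1959 N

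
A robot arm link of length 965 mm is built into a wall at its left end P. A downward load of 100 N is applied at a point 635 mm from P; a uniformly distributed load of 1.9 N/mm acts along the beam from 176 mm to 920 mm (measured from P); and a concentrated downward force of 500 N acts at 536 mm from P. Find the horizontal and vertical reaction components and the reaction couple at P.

P_x = 0, P_y = 2014 N, M_P = 1106000 N·mm

Resultant of the distributed load: 1.9 × 744 = 1413.6 N at 548 mm from P.
ΣF_x = 0: P_x = 0.
ΣF_y = 0: P_y − 100 − 1.9·744 − 500 = 0 → P_y = 2014 N.
ΣM about P: M_P − 100·635 − (1.9·744)·548 − 500·536 = 0 → M_P = 1106000 N·mm.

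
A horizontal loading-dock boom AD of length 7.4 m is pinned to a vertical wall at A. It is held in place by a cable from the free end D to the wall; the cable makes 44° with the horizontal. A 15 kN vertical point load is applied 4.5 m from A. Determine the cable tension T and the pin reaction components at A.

ΣM about A: T·sin44°·7.4 − 15·4.5 = 0 → T = 67.5/(7.4·0.694658) = 13.1311 ≈ 13.13 kN.
ΣF_x = 0: A_x − T·cos44° = 0 → A_x = 13.1311 × 0.71934 = 9.446 kN.
ΣF_y = 0: A_y + T·sin44° − 15 = 0 → A_y = 15 − 13.1311 × 0.694658 = 5.878 kN.

T = 13.13 kN, A_x = 9.446 kN, A_y = 5.878 kN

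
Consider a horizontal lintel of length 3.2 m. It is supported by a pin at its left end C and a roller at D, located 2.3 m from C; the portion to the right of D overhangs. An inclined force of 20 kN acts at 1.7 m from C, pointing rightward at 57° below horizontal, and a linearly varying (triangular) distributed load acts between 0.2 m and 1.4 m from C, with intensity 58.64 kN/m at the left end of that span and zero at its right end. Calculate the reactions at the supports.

Resultant of the triangular load: ½ × 58.64 × 1.2 = 35.184 kN, acting at 0.6 m from C (one-third of the span from the peak).
Moments about C: D_y·2.3 − 20·sin57°·1.7 − (½·58.64·1.2)·0.6 = 0 → D_y = 49.6252/2.3 = 21.5762 ≈ 21.58 kN.
ΣF_y = 0: C_y + 21.5762 − 20·sin57° − ½·58.64·1.2 = 0 → C_y = 30.38 kN.
ΣF_x = 0: C_x + 20·cos57° = 0 → C_x = -10.89 kN.

C_x = -10.89 kN, C_y = 30.38 kN, D_y = 21.58 kN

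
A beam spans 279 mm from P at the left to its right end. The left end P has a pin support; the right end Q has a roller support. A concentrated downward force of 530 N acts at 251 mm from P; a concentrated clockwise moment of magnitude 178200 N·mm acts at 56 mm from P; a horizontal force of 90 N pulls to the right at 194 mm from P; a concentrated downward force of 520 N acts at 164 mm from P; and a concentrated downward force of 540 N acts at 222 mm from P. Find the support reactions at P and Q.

P_x = -90.00 N, P_y = -260.9 N, Q_y = 1851 N

Moments about P: Q_y·279 − 530·251 − 178200 − 520·164 − 540·222 = 0 → Q_y = 516390/279 = 1850.86 ≈ 1851 N.
ΣF_y = 0: P_y + 1850.86 − 530 − 520 − 540 = 0 → P_y = -260.9 N.
ΣF_x = 0: P_x + 90 = 0 → P_x = -90.00 N.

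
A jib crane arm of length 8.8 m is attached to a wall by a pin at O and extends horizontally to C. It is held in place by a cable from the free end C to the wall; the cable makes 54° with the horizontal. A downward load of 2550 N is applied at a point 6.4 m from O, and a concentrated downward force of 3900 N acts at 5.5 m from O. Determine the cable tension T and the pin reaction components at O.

ΣM about O: T·sin54°·8.8 − 2550·6.4 − 3900·5.5 = 0 → T = 37770/(8.8·0.809017) = 5305.26 ≈ 5305 N.
ΣF_x = 0: O_x − T·cos54° = 0 → O_x = 5305.26 × 0.587785 = 3118 N.
ΣF_y = 0: O_y + T·sin54° − 2550 − 3900 = 0 → O_y = 6450 − 5305.26 × 0.809017 = 2158 N.

T = 5305 N, O_x = 3118 N, O_y = 2158 N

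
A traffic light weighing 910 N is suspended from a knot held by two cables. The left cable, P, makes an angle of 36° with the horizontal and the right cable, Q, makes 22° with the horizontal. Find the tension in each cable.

ΣF_x = 0: −T_P·cos36° + T_Q·cos22° = 0 → T_Q = 0.872553·T_P.
ΣF_y = 0: T_P·sin36° + T_Q·sin22° = 910.
Substitute: T_P·(0.587785 + 0.872553·0.374607) = 910 → T_P = 994.917 ≈ 994.9 N.
Then T_Q = 0.872553 × 994.917 = 868.1 N.

T_P = 994.9 N, T_Q = 868.1 N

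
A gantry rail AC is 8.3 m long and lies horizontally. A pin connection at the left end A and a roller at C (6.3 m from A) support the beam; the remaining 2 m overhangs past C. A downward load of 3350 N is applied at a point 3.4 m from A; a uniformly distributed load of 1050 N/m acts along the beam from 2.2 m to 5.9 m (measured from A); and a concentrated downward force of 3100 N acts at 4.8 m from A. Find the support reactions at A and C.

Resultant of the distributed load: 1050 × 3.7 = 3885 N at 4.05 m from A.
Moments about A: C_y·6.3 − 3350·3.4 − (1050·3.7)·4.05 − 3100·4.8 = 0 → C_y = 42004.25/6.3 = 6667.34 ≈ 6667 N.
ΣF_y = 0: A_y + 6667.34 − 3350 − 1050·3.7 − 3100 = 0 → A_y = 3668 N.
ΣF_x = 0: no horizontal applied forces, so A_x = 0.

A_x = 0, A_y = 3668 N, C_y = 6667 N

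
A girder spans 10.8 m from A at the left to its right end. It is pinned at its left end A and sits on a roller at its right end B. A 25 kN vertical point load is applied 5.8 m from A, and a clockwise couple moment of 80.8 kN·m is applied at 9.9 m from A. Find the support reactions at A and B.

A_x = 0, A_y = 4.093 kN, B_y = 20.91 kN

Taking moments about A: B_y·10.8 − 25·5.8 − 80.8 = 0 → B_y = 225.8/10.8 = 20.9074 ≈ 20.91 kN.
ΣF_y = 0: A_y + 20.9074 − 25 = 0 → A_y = 4.093 kN.
ΣF_x = 0: no horizontal applied forces, so A_x = 0.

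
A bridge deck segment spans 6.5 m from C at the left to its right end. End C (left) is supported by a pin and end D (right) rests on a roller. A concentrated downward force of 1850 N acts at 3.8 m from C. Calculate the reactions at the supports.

C_x = 0, C_y = 768.5 N, D_y = 1082 N

ΣM about C: D_y·6.5 − 1850·3.8 = 0 → D_y = 7030/6.5 = 1081.54 ≈ 1082 N.
ΣF_y = 0: C_y + 1081.54 − 1850 = 0 → C_y = 768.5 N.
ΣF_x = 0: no horizontal applied forces, so C_x = 0.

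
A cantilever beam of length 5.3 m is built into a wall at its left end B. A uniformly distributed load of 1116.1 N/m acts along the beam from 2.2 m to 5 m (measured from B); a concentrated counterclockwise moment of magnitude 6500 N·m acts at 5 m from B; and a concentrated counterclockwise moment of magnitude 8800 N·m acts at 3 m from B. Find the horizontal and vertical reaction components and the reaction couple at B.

B_x = 0, B_y = 3125 N, M_B = -4050 N·m

Resultant of the distributed load: 1116.1 × 2.8 = 3125.08 N at 3.6 m from B.
ΣF_x = 0: B_x = 0.
ΣF_y = 0: B_y − 1116.1·2.8 = 0 → B_y = 3125 N.
ΣM about B: M_B − (1116.1·2.8)·3.6 + 6500 + 8800 = 0 → M_B = -4050 N·m.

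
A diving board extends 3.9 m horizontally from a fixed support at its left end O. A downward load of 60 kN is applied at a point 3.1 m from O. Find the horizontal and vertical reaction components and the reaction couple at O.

O_x = 0, O_y = 60.00 kN, M_O = 186.0 kN·m

ΣF_x = 0: O_x = 0.
ΣF_y = 0: O_y − 60 = 0 → O_y = 60.00 kN.
ΣM about O: M_O − 60·3.1 = 0 → M_O = 186.0 kN·m.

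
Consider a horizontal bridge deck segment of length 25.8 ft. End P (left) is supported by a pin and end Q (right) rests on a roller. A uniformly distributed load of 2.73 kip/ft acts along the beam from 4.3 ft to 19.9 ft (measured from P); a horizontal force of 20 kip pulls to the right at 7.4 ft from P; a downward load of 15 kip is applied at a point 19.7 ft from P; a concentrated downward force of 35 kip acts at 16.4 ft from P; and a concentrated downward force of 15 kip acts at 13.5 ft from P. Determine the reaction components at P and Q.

P_x = -20.00 kip, P_y = 46.06 kip, Q_y = 61.52 kip

Resultant of the distributed load: 2.73 × 15.6 = 42.588 kip at 12.1 ft from P.
Moments about P: Q_y·25.8 − (2.73·15.6)·12.1 − 15·19.7 − 35·16.4 − 15·13.5 = 0 → Q_y = 1587.3148/25.8 = 61.5238 ≈ 61.52 kip.
ΣF_y = 0: P_y + 61.5238 − 2.73·15.6 − 15 − 35 − 15 = 0 → P_y = 46.06 kip.
ΣF_x = 0: P_x + 20 = 0 → P_x = -20.00 kip.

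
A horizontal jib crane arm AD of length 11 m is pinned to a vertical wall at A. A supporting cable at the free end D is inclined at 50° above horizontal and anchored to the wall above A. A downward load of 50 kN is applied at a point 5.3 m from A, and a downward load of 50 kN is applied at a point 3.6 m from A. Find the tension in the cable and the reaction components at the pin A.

T = 52.81 kN, A_x = 33.95 kN, A_y = 59.55 kN

ΣM about A: T·sin50°·11 − 50·5.3 − 50·3.6 = 0 → T = 445/(11·0.766044) = 52.8097 ≈ 52.81 kN.
ΣF_x = 0: A_x − T·cos50° = 0 → A_x = 52.8097 × 0.642788 = 33.95 kN.
ΣF_y = 0: A_y + T·sin50° − 50 − 50 = 0 → A_y = 100 − 52.8097 × 0.766044 = 59.55 kN.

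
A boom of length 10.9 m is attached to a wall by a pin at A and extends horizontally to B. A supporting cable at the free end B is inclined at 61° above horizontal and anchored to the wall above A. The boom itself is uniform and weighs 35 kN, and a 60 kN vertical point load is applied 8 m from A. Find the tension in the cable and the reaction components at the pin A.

T = 70.36 kN, A_x = 34.11 kN, A_y = 33.46 kN

ΣM about A: T·sin61°·10.9 − 35·5.45 − 60·8 = 0 → T = 670.75/(10.9·0.87462) = 70.3582 ≈ 70.36 kN.
ΣF_x = 0: A_x − T·cos61° = 0 → A_x = 70.3582 × 0.48481 = 34.11 kN.
ΣF_y = 0: A_y + T·sin61° − 35 − 60 = 0 → A_y = 95 − 70.3582 × 0.87462 = 33.46 kN.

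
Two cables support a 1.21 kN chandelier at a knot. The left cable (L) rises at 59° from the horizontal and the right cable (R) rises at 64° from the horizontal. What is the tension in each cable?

ΣF_x = 0: −T_L·cos59° + T_R·cos64° = 0 → T_R = 1.17489·T_L.
ΣF_y = 0: T_L·sin59° + T_R·sin64° = 1.21.
Substitute: T_L·(0.857167 + 1.17489·0.898794) = 1.21 → T_L = 0.632464 ≈ 0.6325 kN.
Then T_R = 1.17489 × 0.632464 = 0.7431 kN.

T_L = 0.6325 kN, T_R = 0.7431 kN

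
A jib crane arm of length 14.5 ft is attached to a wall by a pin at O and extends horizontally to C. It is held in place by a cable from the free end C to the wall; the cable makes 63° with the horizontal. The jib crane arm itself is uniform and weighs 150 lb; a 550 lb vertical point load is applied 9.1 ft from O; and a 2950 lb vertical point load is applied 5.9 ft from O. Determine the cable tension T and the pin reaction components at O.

ΣM about O: T·sin63°·14.5 − 150·7.25 − 550·9.1 − 2950·5.9 = 0 → T = 23497.5/(14.5·0.891007) = 1818.75 ≈ 1819 lb.
ΣF_x = 0: O_x − T·cos63° = 0 → O_x = 1818.75 × 0.45399 = 825.7 lb.
ΣF_y = 0: O_y + T·sin63° − 150 − 550 − 2950 = 0 → O_y = 3650 − 1818.75 × 0.891007 = 2029 lb.

T = 1819 lb, O_x = 825.7 lb, O_y = 2029 lb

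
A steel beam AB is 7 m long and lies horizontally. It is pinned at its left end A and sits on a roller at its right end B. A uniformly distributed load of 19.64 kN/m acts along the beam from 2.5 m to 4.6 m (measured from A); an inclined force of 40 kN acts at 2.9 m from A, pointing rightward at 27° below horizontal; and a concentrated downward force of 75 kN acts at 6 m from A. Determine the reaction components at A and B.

Resultant of the distributed load: 19.64 × 2.1 = 41.244 kN at 3.55 m from A.
Taking moments about A: B_y·7 − (19.64·2.1)·3.55 − 40·sin27°·2.9 − 75·6 = 0 → B_y = 649.079/7 = 92.7256 ≈ 92.73 kN.
ΣF_y = 0: A_y + 92.7256 − 19.64·2.1 − 40·sin27° − 75 = 0 → A_y = 41.68 kN.
ΣF_x = 0: A_x + 40·cos27° = 0 → A_x = -35.64 kN.

A_x = -35.64 kN, A_y = 41.68 kN, B_y = 92.73 kN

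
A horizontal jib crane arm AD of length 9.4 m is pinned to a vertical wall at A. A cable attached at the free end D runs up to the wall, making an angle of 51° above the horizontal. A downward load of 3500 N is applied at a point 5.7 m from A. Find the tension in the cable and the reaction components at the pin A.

T = 2731 N, A_x = 1719 N, A_y = 1378 N

ΣM about A: T·sin51°·9.4 − 3500·5.7 = 0 → T = 19950/(9.4·0.777146) = 2730.94 ≈ 2731 N.
ΣF_x = 0: A_x − T·cos51° = 0 → A_x = 2730.94 × 0.62932 = 1719 N.
ΣF_y = 0: A_y + T·sin51° − 3500 = 0 → A_y = 3500 − 2730.94 × 0.777146 = 1378 N.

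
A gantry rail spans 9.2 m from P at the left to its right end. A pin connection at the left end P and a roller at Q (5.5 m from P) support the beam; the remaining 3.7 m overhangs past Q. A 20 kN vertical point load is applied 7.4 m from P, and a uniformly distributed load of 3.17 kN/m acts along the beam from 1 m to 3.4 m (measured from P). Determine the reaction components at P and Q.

P_x = 0, P_y = -2.344 kN, Q_y = 29.95 kN

Resultant of the distributed load: 3.17 × 2.4 = 7.608 kN at 2.2 m from P.
ΣM about P: Q_y·5.5 − 20·7.4 − (3.17·2.4)·2.2 = 0 → Q_y = 164.7376/5.5 = 29.9523 ≈ 29.95 kN.
ΣF_y = 0: P_y + 29.9523 − 20 − 3.17·2.4 = 0 → P_y = -2.344 kN.
ΣF_x = 0: no horizontal applied forces, so P_x = 0.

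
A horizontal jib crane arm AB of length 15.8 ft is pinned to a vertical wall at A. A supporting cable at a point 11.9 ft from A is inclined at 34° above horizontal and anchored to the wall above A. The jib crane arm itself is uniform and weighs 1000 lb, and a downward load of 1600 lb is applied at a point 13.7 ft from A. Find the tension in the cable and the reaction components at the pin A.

T = 4481 lb, A_x = 3715 lb, A_y = 94.12 lb

ΣM about A: T·sin34°·11.9 − 1000·7.9 − 1600·13.7 = 0 → T = 29820/(11.9·0.559193) = 4481.25 ≈ 4481 lb.
ΣF_x = 0: A_x − T·cos34° = 0 → A_x = 4481.25 × 0.829038 = 3715 lb.
ΣF_y = 0: A_y + T·sin34° − 1000 − 1600 = 0 → A_y = 2600 − 4481.25 × 0.559193 = 94.12 lb.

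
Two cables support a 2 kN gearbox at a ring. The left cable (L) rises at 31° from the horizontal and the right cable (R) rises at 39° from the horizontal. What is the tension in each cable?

T_L = 1.654 kN, T_R = 1.824 kN

ΣF_x = 0: −T_L·cos31° + T_R·cos39° = 0 → T_R = 1.10297·T_L.
ΣF_y = 0: T_L·sin31° + T_R·sin39° = 2.
Substitute: T_L·(0.515038 + 1.10297·0.62932) = 2 → T_L = 1.65404 ≈ 1.654 kN.
Then T_R = 1.10297 × 1.65404 = 1.824 kN.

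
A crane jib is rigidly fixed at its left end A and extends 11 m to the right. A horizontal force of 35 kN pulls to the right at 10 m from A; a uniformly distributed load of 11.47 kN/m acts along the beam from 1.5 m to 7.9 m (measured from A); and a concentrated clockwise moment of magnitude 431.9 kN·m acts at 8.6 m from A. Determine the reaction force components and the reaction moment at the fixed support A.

A_x = -35.00 kN, A_y = 73.41 kN, M_A = 776.9 kN·m

Resultant of the distributed load: 11.47 × 6.4 = 73.408 kN at 4.7 m from A.
ΣF_x = 0: A_x + 35 = 0 → A_x = -35.00 kN.
ΣF_y = 0: A_y − 11.47·6.4 = 0 → A_y = 73.41 kN.
ΣM about A: M_A − (11.47·6.4)·4.7 − 431.9 = 0 → M_A = 776.9 kN·m.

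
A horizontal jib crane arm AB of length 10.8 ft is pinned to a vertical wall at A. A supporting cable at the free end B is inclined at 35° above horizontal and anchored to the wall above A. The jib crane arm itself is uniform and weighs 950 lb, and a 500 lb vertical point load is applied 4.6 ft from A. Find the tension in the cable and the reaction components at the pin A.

T = 1199 lb, A_x = 982.5 lb, A_y = 762.0 lb

ΣM about A: T·sin35°·10.8 − 950·5.4 − 500·4.6 = 0 → T = 7430/(10.8·0.573576) = 1199.43 ≈ 1199 lb.
ΣF_x = 0: A_x − T·cos35° = 0 → A_x = 1199.43 × 0.819152 = 982.5 lb.
ΣF_y = 0: A_y + T·sin35° − 950 − 500 = 0 → A_y = 1450 − 1199.43 × 0.573576 = 762.0 lb.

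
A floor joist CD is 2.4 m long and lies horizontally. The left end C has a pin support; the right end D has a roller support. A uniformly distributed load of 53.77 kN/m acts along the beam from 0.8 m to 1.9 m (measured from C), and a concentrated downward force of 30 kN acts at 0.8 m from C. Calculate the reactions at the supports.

Resultant of the distributed load: 53.77 × 1.1 = 59.147 kN at 1.35 m from C.
ΣM about C: D_y·2.4 − (53.77·1.1)·1.35 − 30·0.8 = 0 → D_y = 103.84845/2.4 = 43.2702 ≈ 43.27 kN.
ΣF_y = 0: C_y + 43.2702 − 53.77·1.1 − 30 = 0 → C_y = 45.88 kN.
ΣF_x = 0: no horizontal applied forces, so C_x = 0.

C_x = 0, C_y = 45.88 kN, D_y = 43.27 kN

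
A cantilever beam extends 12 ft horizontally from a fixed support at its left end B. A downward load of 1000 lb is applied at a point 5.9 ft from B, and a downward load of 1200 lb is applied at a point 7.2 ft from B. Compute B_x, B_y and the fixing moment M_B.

ΣF_x = 0: B_x = 0.
ΣF_y = 0: B_y − 1000 − 1200 = 0 → B_y = 2200 lb.
ΣM about B: M_B − 1000·5.9 − 1200·7.2 = 0 → M_B = 14540 lb·ft.

B_x = 0, B_y = 2200 lb, M_B = 14540 lb·ft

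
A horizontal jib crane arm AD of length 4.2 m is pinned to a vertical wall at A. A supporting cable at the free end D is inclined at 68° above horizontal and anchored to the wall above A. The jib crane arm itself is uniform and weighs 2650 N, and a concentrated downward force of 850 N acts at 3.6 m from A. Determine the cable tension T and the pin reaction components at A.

T = 2215 N, A_x = 829.7 N, A_y = 1446 N

ΣM about A: T·sin68°·4.2 − 2650·2.1 − 850·3.6 = 0 → T = 8625/(4.2·0.927184) = 2214.85 ≈ 2215 N.
ΣF_x = 0: A_x − T·cos68° = 0 → A_x = 2214.85 × 0.374607 = 829.7 N.
ΣF_y = 0: A_y + T·sin68° − 2650 − 850 = 0 → A_y = 3500 − 2214.85 × 0.927184 = 1446 N.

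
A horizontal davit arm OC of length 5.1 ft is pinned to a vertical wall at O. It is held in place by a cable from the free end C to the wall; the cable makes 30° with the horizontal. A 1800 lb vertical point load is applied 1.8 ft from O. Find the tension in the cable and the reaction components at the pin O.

ΣM about O: T·sin30°·5.1 − 1800·1.8 = 0 → T = 3240/(5.1·0.5) = 1270.59 ≈ 1271 lb.
ΣF_x = 0: O_x − T·cos30° = 0 → O_x = 1270.59 × 0.866025 = 1100 lb.
ΣF_y = 0: O_y + T·sin30° − 1800 = 0 → O_y = 1800 − 1270.59 × 0.5 = 1165 lb.

T = 1271 lb, O_x = 1100 lb, O_y = 1165 lb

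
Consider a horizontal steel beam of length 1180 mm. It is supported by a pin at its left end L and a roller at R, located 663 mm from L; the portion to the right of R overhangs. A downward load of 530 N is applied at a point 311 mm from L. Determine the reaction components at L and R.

Taking moments about L: R_y·663 − 530·311 = 0 → R_y = 164830/663 = 248.612 ≈ 248.6 N.
ΣF_y = 0: L_y + 248.612 − 530 = 0 → L_y = 281.4 N.
ΣF_x = 0: no horizontal applied forces, so L_x = 0.

L_x = 0, L_y = 281.4 N, R_y = 248.6 N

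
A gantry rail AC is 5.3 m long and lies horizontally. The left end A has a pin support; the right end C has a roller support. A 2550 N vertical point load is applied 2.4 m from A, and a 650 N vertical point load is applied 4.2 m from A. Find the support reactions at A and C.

Taking moments about A: C_y·5.3 − 2550·2.4 − 650·4.2 = 0 → C_y = 8850/5.3 = 1669.81 ≈ 1670 N.
ΣF_y = 0: A_y + 1669.81 − 2550 − 650 = 0 → A_y = 1530 N.
ΣF_x = 0: no horizontal applied forces, so A_x = 0.

A_x = 0, A_y = 1530 N, C_y = 1670 N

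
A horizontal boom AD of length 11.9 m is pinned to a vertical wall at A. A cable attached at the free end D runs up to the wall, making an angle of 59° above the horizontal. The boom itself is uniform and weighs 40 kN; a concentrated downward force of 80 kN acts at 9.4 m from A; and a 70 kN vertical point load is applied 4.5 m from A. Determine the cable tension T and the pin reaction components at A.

ΣM about A: T·sin59°·11.9 − 40·5.95 − 80·9.4 − 70·4.5 = 0 → T = 1305/(11.9·0.857167) = 127.938 ≈ 127.9 kN.
ΣF_x = 0: A_x − T·cos59° = 0 → A_x = 127.938 × 0.515038 = 65.89 kN.
ΣF_y = 0: A_y + T·sin59° − 40 − 80 − 70 = 0 → A_y = 190 − 127.938 × 0.857167 = 80.34 kN.

T = 127.9 kN, A_x = 65.89 kN, A_y = 80.34 kN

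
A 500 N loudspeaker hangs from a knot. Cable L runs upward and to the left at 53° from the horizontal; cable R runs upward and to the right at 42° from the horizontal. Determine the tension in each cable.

ΣF_x = 0: −T_L·cos53° + T_R·cos42° = 0 → T_R = 0.809822·T_L.
ΣF_y = 0: T_L·sin53° + T_R·sin42° = 500.
Substitute: T_L·(0.798636 + 0.809822·0.669131) = 500 → T_L = 372.992 ≈ 373.0 N.
Then T_R = 0.809822 × 372.992 = 302.1 N.

T_L = 373.0 N, T_R = 302.1 N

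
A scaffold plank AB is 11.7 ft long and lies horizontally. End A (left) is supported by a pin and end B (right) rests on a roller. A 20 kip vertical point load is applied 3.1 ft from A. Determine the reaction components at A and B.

A_x = 0, A_y = 14.70 kip, B_y = 5.299 kip

Taking moments about A: B_y·11.7 − 20·3.1 = 0 → B_y = 62/11.7 = 5.29915 ≈ 5.299 kip.
ΣF_y = 0: A_y + 5.29915 − 20 = 0 → A_y = 14.70 kip.
ΣF_x = 0: no horizontal applied forces, so A_x = 0.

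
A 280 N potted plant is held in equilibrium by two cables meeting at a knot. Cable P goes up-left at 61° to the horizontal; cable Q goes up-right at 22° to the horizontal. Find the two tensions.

T_P = 261.6 N, T_Q = 136.8 N

ΣF_x = 0: −T_P·cos61° + T_Q·cos22° = 0 → T_Q = 0.522884·T_P.
ΣF_y = 0: T_P·sin61° + T_Q·sin22° = 280.
Substitute: T_P·(0.87462 + 0.522884·0.374607) = 280 → T_P = 261.561 ≈ 261.6 N.
Then T_Q = 0.522884 × 261.561 = 136.8 N.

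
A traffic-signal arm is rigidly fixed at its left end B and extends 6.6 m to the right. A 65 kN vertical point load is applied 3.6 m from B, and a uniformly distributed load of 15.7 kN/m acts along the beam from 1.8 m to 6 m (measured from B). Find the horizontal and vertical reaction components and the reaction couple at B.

Resultant of the distributed load: 15.7 × 4.2 = 65.94 kN at 3.9 m from B.
ΣF_x = 0: B_x = 0.
ΣF_y = 0: B_y − 65 − 15.7·4.2 = 0 → B_y = 130.9 kN.
ΣM about B: M_B − 65·3.6 − (15.7·4.2)·3.9 = 0 → M_B = 491.2 kN·m.

B_x = 0, B_y = 130.9 kN, M_B = 491.2 kN·m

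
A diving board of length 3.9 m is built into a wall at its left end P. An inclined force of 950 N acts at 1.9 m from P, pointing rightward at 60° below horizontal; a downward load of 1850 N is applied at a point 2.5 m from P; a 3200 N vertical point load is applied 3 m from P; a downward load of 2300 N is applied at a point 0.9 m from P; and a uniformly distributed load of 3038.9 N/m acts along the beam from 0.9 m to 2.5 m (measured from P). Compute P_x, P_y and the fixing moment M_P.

P_x = -475.0 N, P_y = 13030 N, M_P = 26120 N·m

Resultant of the distributed load: 3038.9 × 1.6 = 4862.24 N at 1.7 m from P.
ΣF_x = 0: P_x + 950·cos60° = 0 → P_x = -475.0 N.
ΣF_y = 0: P_y − 950·sin60° − 1850 − 3200 − 2300 − 3038.9·1.6 = 0 → P_y = 13030 N.
ΣM about P: M_P − 950·sin60°·1.9 − 1850·2.5 − 3200·3 − 2300·0.9 − (3038.9·1.6)·1.7 = 0 → M_P = 26120 N·m.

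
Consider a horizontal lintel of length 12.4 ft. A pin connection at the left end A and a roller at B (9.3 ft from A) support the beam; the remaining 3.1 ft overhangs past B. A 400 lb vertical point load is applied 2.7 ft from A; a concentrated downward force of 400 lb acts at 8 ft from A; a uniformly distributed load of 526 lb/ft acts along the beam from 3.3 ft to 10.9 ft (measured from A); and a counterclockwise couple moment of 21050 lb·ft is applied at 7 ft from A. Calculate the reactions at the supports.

Resultant of the distributed load: 526 × 7.6 = 3997.6 lb at 7.1 ft from A.
Taking moments about A: B_y·9.3 − 400·2.7 − 400·8 − (526·7.6)·7.1 + 21050 = 0 → B_y = 11612.96/9.3 = 1248.71 ≈ 1249 lb.
ΣF_y = 0: A_y + 1248.71 − 400 − 400 − 526·7.6 = 0 → A_y = 3549 lb.
ΣF_x = 0: no horizontal applied forces, so A_x = 0.

A_x = 0, A_y = 3549 lb, B_y = 1249 lb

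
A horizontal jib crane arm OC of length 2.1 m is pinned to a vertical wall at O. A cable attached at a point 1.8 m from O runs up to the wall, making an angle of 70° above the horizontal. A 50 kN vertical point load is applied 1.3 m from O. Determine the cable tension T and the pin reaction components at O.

T = 38.43 kN, O_x = 13.14 kN, O_y = 13.89 kN

ΣM about O: T·sin70°·1.8 − 50·1.3 = 0 → T = 65/(1.8·0.939693) = 38.4286 ≈ 38.43 kN.
ΣF_x = 0: O_x − T·cos70° = 0 → O_x = 38.4286 × 0.34202 = 13.14 kN.
ΣF_y = 0: O_y + T·sin70° − 50 = 0 → O_y = 50 − 38.4286 × 0.939693 = 13.89 kN.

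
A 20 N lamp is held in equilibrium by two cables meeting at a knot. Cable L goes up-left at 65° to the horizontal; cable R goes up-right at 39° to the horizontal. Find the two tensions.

ΣF_x = 0: −T_L·cos65° + T_R·cos39° = 0 → T_R = 0.543808·T_L.
ΣF_y = 0: T_L·sin65° + T_R·sin39° = 20.
Substitute: T_L·(0.906308 + 0.543808·0.62932) = 20 → T_L = 16.0187 ≈ 16.02 N.
Then T_R = 0.543808 × 16.0187 = 8.711 N.

T_L = 16.02 N, T_R = 8.711 N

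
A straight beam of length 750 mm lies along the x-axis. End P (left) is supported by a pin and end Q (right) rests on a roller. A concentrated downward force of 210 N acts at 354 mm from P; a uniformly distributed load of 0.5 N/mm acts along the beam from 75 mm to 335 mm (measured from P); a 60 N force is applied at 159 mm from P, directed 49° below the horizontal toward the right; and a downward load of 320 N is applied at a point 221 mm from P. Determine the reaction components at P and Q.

Resultant of the distributed load: 0.5 × 260 = 130 N at 205 mm from P.
ΣM about P: Q_y·750 − 210·354 − (0.5·260)·205 − 60·sin49°·159 − 320·221 = 0 → Q_y = 178910/750 = 238.547 ≈ 238.5 N.
ΣF_y = 0: P_y + 238.547 − 210 − 0.5·260 − 60·sin49° − 320 = 0 → P_y = 466.7 N.
ΣF_x = 0: P_x + 60·cos49° = 0 → P_x = -39.36 N.

P_x = -39.36 N, P_y = 466.7 N, Q_y = 238.5 N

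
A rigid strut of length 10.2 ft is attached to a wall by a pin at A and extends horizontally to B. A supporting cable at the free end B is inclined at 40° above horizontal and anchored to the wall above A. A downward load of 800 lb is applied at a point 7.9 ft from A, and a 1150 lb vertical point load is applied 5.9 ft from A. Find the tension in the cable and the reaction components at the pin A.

T = 1999 lb, A_x = 1531 lb, A_y = 665.2 lb

ΣM about A: T·sin40°·10.2 − 800·7.9 − 1150·5.9 = 0 → T = 13105/(10.2·0.642788) = 1998.8 ≈ 1999 lb.
ΣF_x = 0: A_x − T·cos40° = 0 → A_x = 1998.8 × 0.766044 = 1531 lb.
ΣF_y = 0: A_y + T·sin40° − 800 − 1150 = 0 → A_y = 1950 − 1998.8 × 0.642788 = 665.2 lb.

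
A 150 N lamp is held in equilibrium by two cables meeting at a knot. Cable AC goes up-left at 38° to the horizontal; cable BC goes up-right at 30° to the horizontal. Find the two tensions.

ΣF_x = 0: −T_AC·cos38° + T_BC·cos30° = 0 → T_BC = 0.909916·T_AC.
ΣF_y = 0: T_AC·sin38° + T_BC·sin30° = 150.
Substitute: T_AC·(0.615661 + 0.909916·0.5) = 150 → T_AC = 140.106 ≈ 140.1 N.
Then T_BC = 0.909916 × 140.106 = 127.5 N.

T_AC = 140.1 N, T_BC = 127.5 N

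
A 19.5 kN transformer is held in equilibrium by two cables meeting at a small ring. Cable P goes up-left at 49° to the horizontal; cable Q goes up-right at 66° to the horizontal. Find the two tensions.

ΣF_x = 0: −T_P·cos49° + T_Q·cos66° = 0 → T_Q = 1.61298·T_P.
ΣF_y = 0: T_P·sin49° + T_Q·sin66° = 19.5.
Substitute: T_P·(0.75471 + 1.61298·0.913545) = 19.5 → T_P = 8.7513 ≈ 8.751 kN.
Then T_Q = 1.61298 × 8.7513 = 14.12 kN.

T_P = 8.751 kN, T_Q = 14.12 kN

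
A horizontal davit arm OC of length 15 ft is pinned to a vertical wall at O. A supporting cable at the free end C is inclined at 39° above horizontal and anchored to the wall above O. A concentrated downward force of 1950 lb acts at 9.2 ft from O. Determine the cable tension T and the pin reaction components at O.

T = 1900 lb, O_x = 1477 lb, O_y = 754.0 lb

ΣM about O: T·sin39°·15 − 1950·9.2 = 0 → T = 17940/(15·0.62932) = 1900.46 ≈ 1900 lb.
ΣF_x = 0: O_x − T·cos39° = 0 → O_x = 1900.46 × 0.777146 = 1477 lb.
ΣF_y = 0: O_y + T·sin39° − 1950 = 0 → O_y = 1950 − 1900.46 × 0.62932 = 754.0 lb.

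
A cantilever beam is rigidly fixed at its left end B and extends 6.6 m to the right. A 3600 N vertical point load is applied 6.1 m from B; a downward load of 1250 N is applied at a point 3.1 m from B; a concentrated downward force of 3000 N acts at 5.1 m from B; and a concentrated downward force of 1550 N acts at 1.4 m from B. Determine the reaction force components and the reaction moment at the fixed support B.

ΣF_x = 0: B_x = 0.
ΣF_y = 0: B_y − 3600 − 1250 − 3000 − 1550 = 0 → B_y = 9400 N.
ΣM about B: M_B − 3600·6.1 − 1250·3.1 − 3000·5.1 − 1550·1.4 = 0 → M_B = 43300 N·m.

B_x = 0, B_y = 9400 N, M_B = 43300 N·m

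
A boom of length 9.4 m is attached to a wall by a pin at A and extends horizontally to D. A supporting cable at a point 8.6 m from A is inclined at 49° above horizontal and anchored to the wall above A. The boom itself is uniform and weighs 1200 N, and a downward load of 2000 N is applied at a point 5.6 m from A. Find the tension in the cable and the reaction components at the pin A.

ΣM about A: T·sin49°·8.6 − 1200·4.7 − 2000·5.6 = 0 → T = 16840/(8.6·0.75471) = 2594.56 ≈ 2595 N.
ΣF_x = 0: A_x − T·cos49° = 0 → A_x = 2594.56 × 0.656059 = 1702 N.
ΣF_y = 0: A_y + T·sin49° − 1200 − 2000 = 0 → A_y = 3200 − 2594.56 × 0.75471 = 1242 N.

T = 2595 N, A_x = 1702 N, A_y = 1242 N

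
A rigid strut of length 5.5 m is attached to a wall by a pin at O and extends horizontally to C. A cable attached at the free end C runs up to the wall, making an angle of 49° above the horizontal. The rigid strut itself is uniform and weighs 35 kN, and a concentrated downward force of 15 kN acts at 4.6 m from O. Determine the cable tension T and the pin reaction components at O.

ΣM about O: T·sin49°·5.5 − 35·2.75 − 15·4.6 = 0 → T = 165.25/(5.5·0.75471) = 39.8106 ≈ 39.81 kN.
ΣF_x = 0: O_x − T·cos49° = 0 → O_x = 39.8106 × 0.656059 = 26.12 kN.
ΣF_y = 0: O_y + T·sin49° − 35 − 15 = 0 → O_y = 50 − 39.8106 × 0.75471 = 19.95 kN.

T = 39.81 kN, O_x = 26.12 kN, O_y = 19.95 kN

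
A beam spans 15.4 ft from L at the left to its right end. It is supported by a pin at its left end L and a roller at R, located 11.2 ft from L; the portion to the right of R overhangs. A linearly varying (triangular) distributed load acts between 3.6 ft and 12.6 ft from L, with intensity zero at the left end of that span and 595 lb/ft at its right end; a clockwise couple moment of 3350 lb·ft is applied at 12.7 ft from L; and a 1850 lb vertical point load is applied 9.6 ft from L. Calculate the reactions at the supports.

L_x = 0, L_y = 347.7 lb, R_y = 4180 lb

Resultant of the triangular load: ½ × 595 × 9 = 2677.5 lb, acting at 9.6 ft from L (one-third of the span from the peak).
Taking moments about L: R_y·11.2 − (½·595·9)·9.6 − 3350 − 1850·9.6 = 0 → R_y = 46814/11.2 = 4179.82 ≈ 4180 lb.
ΣF_y = 0: L_y + 4179.82 − ½·595·9 − 1850 = 0 → L_y = 347.7 lb.
ΣF_x = 0: no horizontal applied forces, so L_x = 0.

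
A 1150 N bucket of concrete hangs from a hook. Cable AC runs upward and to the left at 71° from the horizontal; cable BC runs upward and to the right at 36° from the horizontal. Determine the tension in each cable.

ΣF_x = 0: −T_AC·cos71° + T_BC·cos36° = 0 → T_BC = 0.402424·T_AC.
ΣF_y = 0: T_AC·sin71° + T_BC·sin36° = 1150.
Substitute: T_AC·(0.945519 + 0.402424·0.587785) = 1150 → T_AC = 972.88 ≈ 972.9 N.
Then T_BC = 0.402424 × 972.88 = 391.5 N.

T_AC = 972.9 N, T_BC = 391.5 N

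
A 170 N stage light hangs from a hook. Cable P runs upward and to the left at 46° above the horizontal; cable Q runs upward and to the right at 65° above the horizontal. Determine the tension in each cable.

T_P = 76.96 N, T_Q = 126.5 N

ΣF_x = 0: −T_P·cos46° + T_Q·cos65° = 0 → T_Q = 1.6437·T_P.
ΣF_y = 0: T_P·sin46° + T_Q·sin65° = 170.
Substitute: T_P·(0.71934 + 1.6437·0.906308) = 170 → T_P = 76.9566 ≈ 76.96 N.
Then T_Q = 1.6437 × 76.9566 = 126.5 N.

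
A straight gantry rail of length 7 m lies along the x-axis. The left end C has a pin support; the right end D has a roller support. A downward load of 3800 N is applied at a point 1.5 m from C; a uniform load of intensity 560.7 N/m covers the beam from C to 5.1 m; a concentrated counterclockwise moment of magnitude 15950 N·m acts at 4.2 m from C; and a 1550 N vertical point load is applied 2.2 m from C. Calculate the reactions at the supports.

C_x = 0, C_y = 8145 N, D_y = 64.56 N

Resultant of the distributed load: 560.7 × 5.1 = 2859.57 N at 2.55 m from C.
Moments about C: D_y·7 − 3800·1.5 − (560.7·5.1)·2.55 + 15950 − 1550·2.2 = 0 → D_y = 451.9035/7 = 64.5576 ≈ 64.56 N.
ΣF_y = 0: C_y + 64.5576 − 3800 − 560.7·5.1 − 1550 = 0 → C_y = 8145 N.
ΣF_x = 0: no horizontal applied forces, so C_x = 0.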